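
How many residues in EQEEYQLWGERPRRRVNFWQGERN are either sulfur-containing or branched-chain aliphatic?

2

Sulfur-containing: C, M. Branched-chain aliphatic: I, L, V.
Sulfur-containing residues here: none (0).
Branched-chain aliphatic residues here: L7, V16 (2).
The two groups share no amino acid, so total = 0 + 2 = 2.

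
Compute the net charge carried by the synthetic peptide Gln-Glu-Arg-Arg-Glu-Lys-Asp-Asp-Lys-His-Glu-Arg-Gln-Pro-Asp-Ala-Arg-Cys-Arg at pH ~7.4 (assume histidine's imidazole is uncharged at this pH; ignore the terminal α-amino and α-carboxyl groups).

+1

At pH ~7.4 the Lys and Arg side chains are protonated (+1), the Asp and Glu side chains are deprotonated (−1), and with His taken as neutral all other side chains carry no charge.
Positive (K, R): Arg3, Arg4, Lys6, Lys9, Arg12, Arg17, Arg19 → +7.
Negative (D, E): Glu2, Glu5, Asp7, Asp8, Glu11, Asp15 → −6.
Net charge = (+7) + (−6) = +1.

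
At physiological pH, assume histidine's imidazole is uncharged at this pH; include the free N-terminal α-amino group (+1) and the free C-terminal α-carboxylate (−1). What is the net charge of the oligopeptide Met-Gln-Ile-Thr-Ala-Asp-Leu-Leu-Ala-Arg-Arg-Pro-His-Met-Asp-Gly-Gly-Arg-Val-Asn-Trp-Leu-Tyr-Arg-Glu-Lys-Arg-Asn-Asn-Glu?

+2

At pH ~7.4 the Lys and Arg side chains are protonated (+1), the Asp and Glu side chains are deprotonated (−1), and with His taken as neutral all other side chains carry no charge.
Positive (K, R): Arg10, Arg11, Arg18, Arg24, Lys26, Arg27 → +6.
Negative (D, E): Asp6, Asp15, Glu25, Glu30 → −4.
The N-terminus (+1) and C-terminus (−1) cancel.
Net charge = (+6) + (−4) = +2.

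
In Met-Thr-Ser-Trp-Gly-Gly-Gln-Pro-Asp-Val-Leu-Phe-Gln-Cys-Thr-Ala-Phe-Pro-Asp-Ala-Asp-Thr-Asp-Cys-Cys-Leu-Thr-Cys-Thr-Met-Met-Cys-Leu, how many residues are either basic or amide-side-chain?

Basic: H, K, R. Amide-side-chain: N, Q.
Basic residues here: none (0).
Amide-side-chain residues here: Gln7, Gln13 (2).
The two groups share no amino acid, so total = 0 + 2 = 2.

2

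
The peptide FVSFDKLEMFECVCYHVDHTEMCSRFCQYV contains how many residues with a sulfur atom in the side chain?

Only Cys (C) and Met (M) have a sulfur atom in the side chain.
Matching residues: M9, C12, C14, M22, C23, C27.

6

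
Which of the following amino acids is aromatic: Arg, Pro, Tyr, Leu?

The aromatic amino acids are Phe (F, benzyl), Trp (W, indole), and Tyr (Y, phenol).
Of the listed options, only Tyr belongs to this group.

Tyr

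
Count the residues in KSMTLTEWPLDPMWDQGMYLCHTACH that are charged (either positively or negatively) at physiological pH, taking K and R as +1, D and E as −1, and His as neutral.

4

Charged side chains at pH ~7.4: K, R (positive); D, E (negative).
Matching residues: K1, E7, D11, D15.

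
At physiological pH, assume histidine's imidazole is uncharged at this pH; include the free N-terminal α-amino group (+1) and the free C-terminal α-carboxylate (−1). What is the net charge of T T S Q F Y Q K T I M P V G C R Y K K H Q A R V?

+5

The side chains ionized at physiological pH are Lys/Arg (+1) and Asp/Glu (−1); with His treated as neutral, nothing else contributes.
Positive (K, R): K8, R16, K18, K19, R23 → +5.
Negative (D, E): none → −0.
The N-terminus (+1) and C-terminus (−1) cancel.
Net charge = (+5) + (−0) = +5.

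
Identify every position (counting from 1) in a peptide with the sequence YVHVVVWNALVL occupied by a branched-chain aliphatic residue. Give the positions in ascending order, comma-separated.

V, L, and I make up the branched-chain aliphatic group.
Matching residues: V2, V4, V5, V6, L10, V11, L12.

2, 4, 5, 6, 10, 11, 12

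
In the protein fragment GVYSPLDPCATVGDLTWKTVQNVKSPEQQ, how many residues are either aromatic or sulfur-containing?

3

Aromatic: F, W, Y. Sulfur-containing: C, M.
Aromatic residues here: Y3, W17 (2).
Sulfur-containing residues here: C9 (1).
The two groups share no amino acid, so total = 2 + 1 = 3.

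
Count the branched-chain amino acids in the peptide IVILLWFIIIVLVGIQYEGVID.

The BCAAs are Val, Leu, and Ile — aliphatic side chains with a branch point.
Matching residues: I1, V2, I3, L4, L5, I8, I9, I10, V11, L12, V13, I15, V20, I21.

14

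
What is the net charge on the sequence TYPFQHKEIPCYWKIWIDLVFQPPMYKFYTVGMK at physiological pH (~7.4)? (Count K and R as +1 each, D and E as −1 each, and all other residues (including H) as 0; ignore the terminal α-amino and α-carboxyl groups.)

+2

Positive (K, R): K7, K14, K27, K34 → +4.
Negative (D, E): E8, D18 → −2.
Net charge = (+4) + (−2) = +2.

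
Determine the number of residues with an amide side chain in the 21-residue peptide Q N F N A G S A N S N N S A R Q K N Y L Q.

Only N (asparagine) and Q (glutamine) carry a side-chain carboxamide.
Matching residues: Q1, N2, N4, N9, N11, N12, Q16, N18, Q21.

9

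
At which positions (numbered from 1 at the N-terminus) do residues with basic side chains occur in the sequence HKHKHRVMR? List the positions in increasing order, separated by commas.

The basic amino acids are Lys (K), Arg (R), and His (H).
Matching residues: H1, K2, H3, K4, H5, R6, R9.

1, 2, 3, 4, 5, 6, 9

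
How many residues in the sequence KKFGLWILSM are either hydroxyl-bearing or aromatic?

Hydroxyl-bearing: S, T, Y. Aromatic: F, W, Y.
Hydroxyl-bearing residues here: S9 (1).
Aromatic residues here: F3, W6 (2).
(Y belongs to both groups, but none appear in this sequence.) Total = 1 + 2 = 3.

3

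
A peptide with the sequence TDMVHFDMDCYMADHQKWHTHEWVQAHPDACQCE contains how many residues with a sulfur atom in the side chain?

The sulfur-bearing residues are cysteine (–SH) and methionine (–S–CH₃).
Matching residues: M3, M8, C10, M12, C31, C33.

6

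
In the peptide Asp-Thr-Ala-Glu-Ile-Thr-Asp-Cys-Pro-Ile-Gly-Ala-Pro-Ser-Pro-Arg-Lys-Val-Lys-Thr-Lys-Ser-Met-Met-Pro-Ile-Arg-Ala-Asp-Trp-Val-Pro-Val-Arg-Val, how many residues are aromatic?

Phenylalanine (F), tryptophan (W), and tyrosine (Y) have aromatic ring side chains.
Matching residues: Trp30.

1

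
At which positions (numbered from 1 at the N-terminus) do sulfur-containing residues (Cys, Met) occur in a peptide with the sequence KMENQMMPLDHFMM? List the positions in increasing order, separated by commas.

2, 6, 7, 13, 14

Matching residues: M2, M6, M7, M13, M14.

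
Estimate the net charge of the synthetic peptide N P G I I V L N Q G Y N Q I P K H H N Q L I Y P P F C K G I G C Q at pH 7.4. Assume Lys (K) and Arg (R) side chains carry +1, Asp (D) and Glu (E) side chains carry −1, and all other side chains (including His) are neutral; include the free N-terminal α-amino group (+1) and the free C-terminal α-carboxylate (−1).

+2

Positive (K, R): K16, K28 → +2.
Negative (D, E): none → −0.
The N-terminus (+1) and C-terminus (−1) cancel.
Net charge = (+2) + (−0) = +2.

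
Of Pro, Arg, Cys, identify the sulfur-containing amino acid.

The sulfur-bearing residues are cysteine (–SH) and methionine (–S–CH₃).
Of the listed options, only Cys belongs to this group.

Cys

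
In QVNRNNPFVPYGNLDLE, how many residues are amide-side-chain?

Asparagine (N) and glutamine (Q) have uncharged amide side chains.
Matching residues: Q1, N3, N5, N6, N13.

5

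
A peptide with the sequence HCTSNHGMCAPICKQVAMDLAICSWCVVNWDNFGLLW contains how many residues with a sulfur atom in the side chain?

The sulfur-bearing residues are cysteine (–SH) and methionine (–S–CH₃).
Matching residues: C2, M8, C9, C13, M18, C23, C26.

7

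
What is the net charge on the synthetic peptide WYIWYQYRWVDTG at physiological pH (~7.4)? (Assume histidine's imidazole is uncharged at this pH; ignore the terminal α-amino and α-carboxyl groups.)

The side chains ionized at physiological pH are Lys/Arg (+1) and Asp/Glu (−1); with His treated as neutral, nothing else contributes.
Positive (K, R): R8 → +1.
Negative (D, E): D11 → −1.
Net charge = (+1) + (−1) = 0.

0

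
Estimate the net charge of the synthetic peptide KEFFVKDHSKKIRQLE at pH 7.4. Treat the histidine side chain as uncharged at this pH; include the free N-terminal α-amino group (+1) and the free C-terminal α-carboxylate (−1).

+2

At pH ~7.4 the Lys and Arg side chains are protonated (+1), the Asp and Glu side chains are deprotonated (−1), and with His taken as neutral all other side chains carry no charge.
Positive (K, R): K1, K6, K10, K11, R13 → +5.
Negative (D, E): E2, D7, E16 → −3.
The N-terminus (+1) and C-terminus (−1) cancel.
Net charge = (+5) + (−3) = +2.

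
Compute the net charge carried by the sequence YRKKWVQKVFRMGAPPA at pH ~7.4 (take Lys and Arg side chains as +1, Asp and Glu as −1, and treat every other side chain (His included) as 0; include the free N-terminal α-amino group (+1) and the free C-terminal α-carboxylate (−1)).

+5

Positive (K, R): R2, K3, K4, K8, R11 → +5.
Negative (D, E): none → −0.
The N-terminus (+1) and C-terminus (−1) cancel.
Net charge = (+5) + (−0) = +5.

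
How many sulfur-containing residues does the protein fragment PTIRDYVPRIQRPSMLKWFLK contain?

Cysteine (C, thiol) and methionine (M, thioether) are the two sulfur-containing amino acids.
Matching residues: M15.

1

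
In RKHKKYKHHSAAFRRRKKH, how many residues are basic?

Lysine (K), arginine (R), and histidine (H) have basic, nitrogen-containing side chains.
Matching residues: R1, K2, H3, K4, K5, K7, H8, H9, R14, R15, R16, K17, K18, H19.

14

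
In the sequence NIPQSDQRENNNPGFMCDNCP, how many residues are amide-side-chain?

7

Asparagine (N) and glutamine (Q) have uncharged amide side chains.
Matching residues: N1, Q4, Q7, N10, N11, N12, N19.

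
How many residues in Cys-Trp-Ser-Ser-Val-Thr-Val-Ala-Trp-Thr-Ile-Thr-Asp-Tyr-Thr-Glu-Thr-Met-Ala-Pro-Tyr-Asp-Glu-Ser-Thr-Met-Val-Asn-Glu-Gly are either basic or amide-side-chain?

Basic: H, K, R. Amide-side-chain: N, Q.
Basic residues here: none (0).
Amide-side-chain residues here: Asn28 (1).
The two groups share no amino acid, so total = 0 + 1 = 1.

1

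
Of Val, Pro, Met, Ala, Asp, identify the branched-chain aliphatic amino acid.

Val

The BCAAs are Val, Leu, and Ile — aliphatic side chains with a branch point.
Of the listed options, only Val belongs to this group.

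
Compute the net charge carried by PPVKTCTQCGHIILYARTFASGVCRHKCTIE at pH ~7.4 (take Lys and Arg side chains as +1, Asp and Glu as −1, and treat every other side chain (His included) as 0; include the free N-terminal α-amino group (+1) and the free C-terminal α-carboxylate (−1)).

Positive (K, R): K4, R17, R25, K27 → +4.
Negative (D, E): E31 → −1.
The N-terminus (+1) and C-terminus (−1) cancel.
Net charge = (+4) + (−1) = +3.

+3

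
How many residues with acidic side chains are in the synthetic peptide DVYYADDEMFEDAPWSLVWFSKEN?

7

Aspartate (D) and glutamate (E) have carboxylic-acid side chains and are the acidic amino acids.
Matching residues: D1, D6, D7, E8, E11, D12, E23.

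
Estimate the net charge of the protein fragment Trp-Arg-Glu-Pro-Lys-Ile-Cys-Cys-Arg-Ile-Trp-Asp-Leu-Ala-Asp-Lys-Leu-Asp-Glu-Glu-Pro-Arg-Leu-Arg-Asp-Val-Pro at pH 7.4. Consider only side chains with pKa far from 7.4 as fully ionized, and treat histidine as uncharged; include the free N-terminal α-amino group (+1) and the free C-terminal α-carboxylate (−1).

-1

The side chains ionized at physiological pH are Lys/Arg (+1) and Asp/Glu (−1); with His treated as neutral, nothing else contributes.
Positive (K, R): Arg2, Lys5, Arg9, Lys16, Arg22, Arg24 → +6.
Negative (D, E): Glu3, Asp12, Asp15, Asp18, Glu19, Glu20, Asp25 → −7.
The N-terminus (+1) and C-terminus (−1) cancel.
Net charge = (+6) + (−7) = −1.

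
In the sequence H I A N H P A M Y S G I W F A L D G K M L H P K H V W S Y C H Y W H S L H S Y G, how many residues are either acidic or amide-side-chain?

2

Acidic: D, E. Amide-side-chain: N, Q.
Acidic residues here: D17 (1).
Amide-side-chain residues here: N4 (1).
The two groups share no amino acid, so total = 1 + 1 = 2.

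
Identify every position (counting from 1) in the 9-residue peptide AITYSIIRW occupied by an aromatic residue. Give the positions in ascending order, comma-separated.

Phenylalanine (F), tryptophan (W), and tyrosine (Y) have aromatic ring side chains.
Matching residues: Y4, W9.

4, 9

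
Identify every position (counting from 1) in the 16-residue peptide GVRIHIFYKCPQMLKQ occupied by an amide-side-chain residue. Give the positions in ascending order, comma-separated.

12, 16

The amide-side-chain residues are Asn (N) and Gln (Q).
Matching residues: Q12, Q16.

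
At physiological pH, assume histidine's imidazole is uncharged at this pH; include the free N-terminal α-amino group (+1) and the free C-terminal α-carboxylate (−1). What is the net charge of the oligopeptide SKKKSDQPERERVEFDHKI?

The side chains ionized at physiological pH are Lys/Arg (+1) and Asp/Glu (−1); with His treated as neutral, nothing else contributes.
Positive (K, R): K2, K3, K4, R10, R12, K18 → +6.
Negative (D, E): D6, E9, E11, E14, D16 → −5.
The N-terminus (+1) and C-terminus (−1) cancel.
Net charge = (+6) + (−5) = +1.

+1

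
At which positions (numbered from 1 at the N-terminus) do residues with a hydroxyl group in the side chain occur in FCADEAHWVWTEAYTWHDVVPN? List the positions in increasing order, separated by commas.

Serine (S), threonine (T), and tyrosine (Y) each carry a hydroxyl group on the side chain.
Matching residues: T11, Y14, T15.

11, 14, 15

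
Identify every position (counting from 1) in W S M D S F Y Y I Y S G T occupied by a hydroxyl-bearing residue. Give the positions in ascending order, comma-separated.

Matching residues: S2, S5, Y7, Y8, Y10, S11, T13.

2, 5, 7, 8, 10, 11, 13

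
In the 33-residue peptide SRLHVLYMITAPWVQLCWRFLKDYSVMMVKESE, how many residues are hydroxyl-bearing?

S, T, and Y are the three residues with a side-chain hydroxyl.
Matching residues: S1, Y7, T10, Y24, S25, S32.

6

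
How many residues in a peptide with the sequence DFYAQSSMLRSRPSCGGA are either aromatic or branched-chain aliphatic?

Aromatic: F, W, Y. Branched-chain aliphatic: I, L, V.
Aromatic residues here: F2, Y3 (2).
Branched-chain aliphatic residues here: L9 (1).
The two groups share no amino acid, so total = 2 + 1 = 3.

3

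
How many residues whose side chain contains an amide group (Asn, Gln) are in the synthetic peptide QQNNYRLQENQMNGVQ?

Matching residues: Q1, Q2, N3, N4, Q8, N10, Q11, N13, Q16.

9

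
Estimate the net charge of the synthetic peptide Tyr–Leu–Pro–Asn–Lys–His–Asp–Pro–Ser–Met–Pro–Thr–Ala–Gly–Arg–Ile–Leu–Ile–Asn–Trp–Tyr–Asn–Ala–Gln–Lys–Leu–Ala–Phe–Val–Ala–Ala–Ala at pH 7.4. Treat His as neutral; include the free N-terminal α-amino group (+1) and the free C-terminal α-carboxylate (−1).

+2

The side chains ionized at physiological pH are Lys/Arg (+1) and Asp/Glu (−1); with His treated as neutral, nothing else contributes.
Positive (K, R): Lys5, Arg15, Lys25 → +3.
Negative (D, E): Asp7 → −1.
The N-terminus (+1) and C-terminus (−1) cancel.
Net charge = (+3) + (−1) = +2.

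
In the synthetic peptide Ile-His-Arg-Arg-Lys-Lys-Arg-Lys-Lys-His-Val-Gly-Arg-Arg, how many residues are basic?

Lysine (K), arginine (R), and histidine (H) have basic, nitrogen-containing side chains.
Matching residues: His2, Arg3, Arg4, Lys5, Lys6, Arg7, Lys8, Lys9, His10, Arg13, Arg14.

11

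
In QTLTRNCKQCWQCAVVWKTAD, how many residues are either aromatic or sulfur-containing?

Aromatic: F, W, Y. Sulfur-containing: C, M.
Aromatic residues here: W11, W17 (2).
Sulfur-containing residues here: C7, C10, C13 (3).
The two groups share no amino acid, so total = 2 + 3 = 5.

5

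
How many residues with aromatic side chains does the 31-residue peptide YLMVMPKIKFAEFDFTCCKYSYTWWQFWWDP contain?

The aromatic amino acids are Phe (F, benzyl), Trp (W, indole), and Tyr (Y, phenol).
Matching residues: Y1, F10, F13, F15, Y20, Y22, W24, W25, F27, W28, W29.

11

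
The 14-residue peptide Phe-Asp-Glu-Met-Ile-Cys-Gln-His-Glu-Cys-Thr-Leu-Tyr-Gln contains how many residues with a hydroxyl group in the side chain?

2

S, T, and Y are the three residues with a side-chain hydroxyl.
Matching residues: Thr11, Tyr13.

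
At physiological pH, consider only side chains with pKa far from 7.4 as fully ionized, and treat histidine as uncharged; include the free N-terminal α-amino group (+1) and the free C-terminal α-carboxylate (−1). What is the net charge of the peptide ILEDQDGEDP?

-5

The side chains ionized at physiological pH are Lys/Arg (+1) and Asp/Glu (−1); with His treated as neutral, nothing else contributes.
Positive (K, R): none → +0.
Negative (D, E): E3, D4, D6, E8, D9 → −5.
The N-terminus (+1) and C-terminus (−1) cancel.
Net charge = (+0) + (−5) = −5.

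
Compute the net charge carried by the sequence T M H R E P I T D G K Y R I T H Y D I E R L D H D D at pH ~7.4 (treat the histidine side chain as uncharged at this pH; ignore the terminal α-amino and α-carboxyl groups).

The side chains ionized at physiological pH are Lys/Arg (+1) and Asp/Glu (−1); with His treated as neutral, nothing else contributes.
Positive (K, R): R4, K11, R13, R21 → +4.
Negative (D, E): E5, D9, D18, E20, D23, D25, D26 → −7.
Net charge = (+4) + (−7) = −3.

-3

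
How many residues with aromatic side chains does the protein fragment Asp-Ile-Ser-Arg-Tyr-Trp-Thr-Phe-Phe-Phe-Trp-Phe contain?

7

F, W, and Y each carry an aromatic ring on the side chain.
Matching residues: Tyr5, Trp6, Phe8, Phe9, Phe10, Trp11, Phe12.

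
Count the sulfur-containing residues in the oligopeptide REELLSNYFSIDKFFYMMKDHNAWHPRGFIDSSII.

2

Cysteine (C, thiol) and methionine (M, thioether) are the two sulfur-containing amino acids.
Matching residues: M17, M18.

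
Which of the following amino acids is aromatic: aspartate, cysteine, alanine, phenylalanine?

F, W, and Y each carry an aromatic ring on the side chain.
Of the listed options, only phenylalanine belongs to this group.

phenylalanine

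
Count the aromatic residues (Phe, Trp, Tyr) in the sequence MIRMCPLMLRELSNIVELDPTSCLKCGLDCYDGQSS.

1

Matching residues: Y31.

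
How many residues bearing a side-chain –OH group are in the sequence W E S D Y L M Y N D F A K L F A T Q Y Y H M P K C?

S, T, and Y are the three residues with a side-chain hydroxyl.
Matching residues: S3, Y5, Y8, T17, Y19, Y20.

6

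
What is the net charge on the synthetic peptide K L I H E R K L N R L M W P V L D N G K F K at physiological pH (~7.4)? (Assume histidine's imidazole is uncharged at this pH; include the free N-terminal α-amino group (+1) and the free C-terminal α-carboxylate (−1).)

+4

Near pH 7.4, K and R contribute +1 each, D and E contribute −1 each, and every other side chain (His included, as stated) is uncharged.
Positive (K, R): K1, R6, K7, R10, K20, K22 → +6.
Negative (D, E): E5, D17 → −2.
The N-terminus (+1) and C-terminus (−1) cancel.
Net charge = (+6) + (−2) = +4.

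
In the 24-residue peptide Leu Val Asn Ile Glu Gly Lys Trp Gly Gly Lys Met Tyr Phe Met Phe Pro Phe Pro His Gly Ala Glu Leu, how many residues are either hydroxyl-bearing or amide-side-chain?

Hydroxyl-bearing: S, T, Y. Amide-side-chain: N, Q.
Hydroxyl-bearing residues here: Tyr13 (1).
Amide-side-chain residues here: Asn3 (1).
The two groups share no amino acid, so total = 1 + 1 = 2.

2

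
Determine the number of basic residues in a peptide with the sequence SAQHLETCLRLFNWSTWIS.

The basic amino acids are Lys (K), Arg (R), and His (H).
Matching residues: H4, R10.

2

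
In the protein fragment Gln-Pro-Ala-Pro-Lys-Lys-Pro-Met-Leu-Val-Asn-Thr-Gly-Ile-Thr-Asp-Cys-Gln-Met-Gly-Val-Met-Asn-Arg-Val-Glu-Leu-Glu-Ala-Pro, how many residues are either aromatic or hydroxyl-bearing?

Aromatic: F, W, Y. Hydroxyl-bearing: S, T, Y.
Aromatic residues here: none (0).
Hydroxyl-bearing residues here: Thr12, Thr15 (2).
(Y belongs to both groups, but none appear in this sequence.) Total = 0 + 2 = 2.

2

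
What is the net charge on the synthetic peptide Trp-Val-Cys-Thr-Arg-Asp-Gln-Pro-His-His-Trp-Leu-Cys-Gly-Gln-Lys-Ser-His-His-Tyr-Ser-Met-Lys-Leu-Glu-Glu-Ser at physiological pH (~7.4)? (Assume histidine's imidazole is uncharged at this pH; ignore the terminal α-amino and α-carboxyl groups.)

0

Near pH 7.4, K and R contribute +1 each, D and E contribute −1 each, and every other side chain (His included, as stated) is uncharged.
Positive (K, R): Arg5, Lys16, Lys23 → +3.
Negative (D, E): Asp6, Glu25, Glu26 → −3.
Net charge = (+3) + (−3) = 0.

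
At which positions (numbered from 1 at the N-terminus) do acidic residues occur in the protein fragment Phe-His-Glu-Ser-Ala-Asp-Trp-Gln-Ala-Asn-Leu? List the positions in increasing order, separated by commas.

3, 6

Only D (aspartate) and E (glutamate) carry a side-chain carboxylic acid.
Matching residues: Glu3, Asp6.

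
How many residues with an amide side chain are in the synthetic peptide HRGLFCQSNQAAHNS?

4

Only N (asparagine) and Q (glutamine) carry a side-chain carboxamide.
Matching residues: Q7, N9, Q10, N14.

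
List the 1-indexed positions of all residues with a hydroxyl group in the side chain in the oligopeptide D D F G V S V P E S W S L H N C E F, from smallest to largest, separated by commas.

The –OH-bearing residues are Ser, Thr (aliphatic alcohols), and Tyr (phenol).
Matching residues: S6, S10, S12.

6, 10, 12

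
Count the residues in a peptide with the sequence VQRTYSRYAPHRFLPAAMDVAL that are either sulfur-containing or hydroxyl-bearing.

Sulfur-containing: C, M. Hydroxyl-bearing: S, T, Y.
Sulfur-containing residues here: M18 (1).
Hydroxyl-bearing residues here: T4, Y5, S6, Y8 (4).
The two groups share no amino acid, so total = 1 + 4 = 5.

5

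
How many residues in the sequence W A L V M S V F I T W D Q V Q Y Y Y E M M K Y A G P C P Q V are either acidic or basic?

3

Acidic: D, E. Basic: H, K, R.
Acidic residues here: D12, E19 (2).
Basic residues here: K22 (1).
The two groups share no amino acid, so total = 2 + 1 = 3.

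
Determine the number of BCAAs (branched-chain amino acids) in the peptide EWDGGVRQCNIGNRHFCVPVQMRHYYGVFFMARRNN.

Valine (V), leucine (L), and isoleucine (I) are the branched-chain amino acids.
Matching residues: V6, I11, V18, V20, V28.

5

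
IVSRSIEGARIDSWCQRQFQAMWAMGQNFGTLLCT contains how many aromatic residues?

4

F, W, and Y each carry an aromatic ring on the side chain.
Matching residues: W14, F19, W23, F29.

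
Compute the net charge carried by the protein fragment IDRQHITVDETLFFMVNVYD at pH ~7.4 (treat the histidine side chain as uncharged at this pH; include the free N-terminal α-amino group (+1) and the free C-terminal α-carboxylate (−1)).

-3

The side chains ionized at physiological pH are Lys/Arg (+1) and Asp/Glu (−1); with His treated as neutral, nothing else contributes.
Positive (K, R): R3 → +1.
Negative (D, E): D2, D9, E10, D20 → −4.
The N-terminus (+1) and C-terminus (−1) cancel.
Net charge = (+1) + (−4) = −3.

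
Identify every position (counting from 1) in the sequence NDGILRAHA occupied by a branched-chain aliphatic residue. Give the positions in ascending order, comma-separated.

The BCAAs are Val, Leu, and Ile — aliphatic side chains with a branch point.
Matching residues: I4, L5.

4, 5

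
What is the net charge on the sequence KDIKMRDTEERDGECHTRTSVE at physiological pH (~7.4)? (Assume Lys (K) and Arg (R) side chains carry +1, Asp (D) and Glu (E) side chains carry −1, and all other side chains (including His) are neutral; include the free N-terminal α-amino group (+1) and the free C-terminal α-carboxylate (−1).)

-2

Positive (K, R): K1, K4, R6, R11, R18 → +5.
Negative (D, E): D2, D7, E9, E10, D12, E14, E22 → −7.
The N-terminus (+1) and C-terminus (−1) cancel.
Net charge = (+5) + (−7) = −2.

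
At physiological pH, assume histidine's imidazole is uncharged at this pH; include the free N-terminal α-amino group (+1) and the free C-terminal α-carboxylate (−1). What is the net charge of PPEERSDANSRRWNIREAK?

The side chains ionized at physiological pH are Lys/Arg (+1) and Asp/Glu (−1); with His treated as neutral, nothing else contributes.
Positive (K, R): R5, R11, R12, R16, K19 → +5.
Negative (D, E): E3, E4, D7, E17 → −4.
The N-terminus (+1) and C-terminus (−1) cancel.
Net charge = (+5) + (−4) = +1.

+1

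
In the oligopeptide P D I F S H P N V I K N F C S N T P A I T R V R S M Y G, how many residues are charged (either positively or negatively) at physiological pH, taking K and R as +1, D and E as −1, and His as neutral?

4

Charged side chains at pH ~7.4: K, R (positive); D, E (negative).
Matching residues: D2, K11, R22, R24.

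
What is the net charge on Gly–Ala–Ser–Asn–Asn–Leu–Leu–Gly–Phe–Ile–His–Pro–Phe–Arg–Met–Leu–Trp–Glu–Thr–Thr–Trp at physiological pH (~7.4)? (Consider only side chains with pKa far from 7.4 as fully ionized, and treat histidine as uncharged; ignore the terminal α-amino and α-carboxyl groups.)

0

The side chains ionized at physiological pH are Lys/Arg (+1) and Asp/Glu (−1); with His treated as neutral, nothing else contributes.
Positive (K, R): Arg14 → +1.
Negative (D, E): Glu18 → −1.
Net charge = (+1) + (−1) = 0.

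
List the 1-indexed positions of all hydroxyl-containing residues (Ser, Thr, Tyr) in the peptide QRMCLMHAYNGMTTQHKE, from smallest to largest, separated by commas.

9, 13, 14

Matching residues: Y9, T13, T14.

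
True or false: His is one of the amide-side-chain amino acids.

False

Only N (asparagine) and Q (glutamine) carry a side-chain carboxamide.
Histidine is not in this group.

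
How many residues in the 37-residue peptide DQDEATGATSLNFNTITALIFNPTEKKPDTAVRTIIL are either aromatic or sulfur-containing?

Aromatic: F, W, Y. Sulfur-containing: C, M.
Aromatic residues here: F13, F21 (2).
Sulfur-containing residues here: none (0).
The two groups share no amino acid, so total = 2 + 0 = 2.

2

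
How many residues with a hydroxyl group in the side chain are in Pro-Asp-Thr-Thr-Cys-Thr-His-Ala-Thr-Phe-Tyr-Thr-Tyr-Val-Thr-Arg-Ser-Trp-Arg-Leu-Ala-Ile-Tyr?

Serine (S), threonine (T), and tyrosine (Y) each carry a hydroxyl group on the side chain.
Matching residues: Thr3, Thr4, Thr6, Thr9, Tyr11, Thr12, Tyr13, Thr15, Ser17, Tyr23.

10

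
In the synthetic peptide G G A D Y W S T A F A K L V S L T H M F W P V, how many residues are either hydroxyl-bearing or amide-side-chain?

5

Hydroxyl-bearing: S, T, Y. Amide-side-chain: N, Q.
Hydroxyl-bearing residues here: Y5, S7, T8, S15, T17 (5).
Amide-side-chain residues here: none (0).
The two groups share no amino acid, so total = 5 + 0 = 5.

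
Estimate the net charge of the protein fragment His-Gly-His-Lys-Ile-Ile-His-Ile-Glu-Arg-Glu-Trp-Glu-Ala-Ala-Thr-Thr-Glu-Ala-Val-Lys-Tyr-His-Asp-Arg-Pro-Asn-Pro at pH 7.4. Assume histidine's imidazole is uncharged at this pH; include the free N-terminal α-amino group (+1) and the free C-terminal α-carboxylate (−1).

Near pH 7.4, K and R contribute +1 each, D and E contribute −1 each, and every other side chain (His included, as stated) is uncharged.
Positive (K, R): Lys4, Arg10, Lys21, Arg25 → +4.
Negative (D, E): Glu9, Glu11, Glu13, Glu18, Asp24 → −5.
The N-terminus (+1) and C-terminus (−1) cancel.
Net charge = (+4) + (−5) = −1.

-1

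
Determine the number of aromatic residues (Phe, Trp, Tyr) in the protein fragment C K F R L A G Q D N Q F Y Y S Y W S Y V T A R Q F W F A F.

11

Matching residues: F3, F12, Y13, Y14, Y16, W17, Y19, F25, W26, F27, F29.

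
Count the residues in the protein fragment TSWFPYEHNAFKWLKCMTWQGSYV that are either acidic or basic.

4

Acidic: D, E. Basic: H, K, R.
Acidic residues here: E7 (1).
Basic residues here: H8, K12, K15 (3).
The two groups share no amino acid, so total = 1 + 3 = 4.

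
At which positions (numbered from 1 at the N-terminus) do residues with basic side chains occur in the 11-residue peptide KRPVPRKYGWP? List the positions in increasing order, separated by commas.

1, 2, 6, 7

The basic amino acids are Lys (K), Arg (R), and His (H).
Matching residues: K1, R2, R6, K7.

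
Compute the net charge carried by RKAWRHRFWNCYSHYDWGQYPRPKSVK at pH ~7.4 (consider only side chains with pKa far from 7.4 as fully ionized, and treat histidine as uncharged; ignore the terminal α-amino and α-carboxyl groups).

+6

The side chains ionized at physiological pH are Lys/Arg (+1) and Asp/Glu (−1); with His treated as neutral, nothing else contributes.
Positive (K, R): R1, K2, R5, R7, R22, K24, K27 → +7.
Negative (D, E): D16 → −1.
Net charge = (+7) + (−1) = +6.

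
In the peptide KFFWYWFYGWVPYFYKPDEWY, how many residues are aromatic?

Phenylalanine (F), tryptophan (W), and tyrosine (Y) have aromatic ring side chains.
Matching residues: F2, F3, W4, Y5, W6, F7, Y8, W10, Y13, F14, Y15, W20, Y21.

13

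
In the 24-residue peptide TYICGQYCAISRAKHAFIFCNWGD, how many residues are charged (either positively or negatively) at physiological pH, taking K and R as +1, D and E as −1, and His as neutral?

3

Charged side chains at pH ~7.4: K, R (positive); D, E (negative).
Matching residues: R12, K14, D24.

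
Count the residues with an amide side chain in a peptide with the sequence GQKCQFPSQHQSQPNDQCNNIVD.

The amide-side-chain residues are Asn (N) and Gln (Q).
Matching residues: Q2, Q5, Q9, Q11, Q13, N15, Q17, N19, N20.

9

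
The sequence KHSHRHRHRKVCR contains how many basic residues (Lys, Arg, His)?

10

Matching residues: K1, H2, H4, R5, H6, R7, H8, R9, K10, R13.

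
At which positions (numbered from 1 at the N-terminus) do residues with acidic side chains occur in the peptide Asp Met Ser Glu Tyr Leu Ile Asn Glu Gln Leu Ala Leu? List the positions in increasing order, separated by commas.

1, 4, 9

The acidic residues are Asp (D) and Glu (E), whose side chains end in a carboxylate group.
Matching residues: Asp1, Glu4, Glu9.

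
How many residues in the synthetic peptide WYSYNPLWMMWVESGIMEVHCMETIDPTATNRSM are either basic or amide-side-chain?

4

Basic: H, K, R. Amide-side-chain: N, Q.
Basic residues here: H20, R32 (2).
Amide-side-chain residues here: N5, N31 (2).
The two groups share no amino acid, so total = 2 + 2 = 4.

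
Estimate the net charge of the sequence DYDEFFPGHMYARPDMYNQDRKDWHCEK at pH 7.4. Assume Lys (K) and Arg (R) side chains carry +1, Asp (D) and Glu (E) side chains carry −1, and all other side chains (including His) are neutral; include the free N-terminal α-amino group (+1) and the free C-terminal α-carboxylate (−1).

-3

Positive (K, R): R13, R21, K22, K28 → +4.
Negative (D, E): D1, D3, E4, D15, D20, D23, E27 → −7.
The N-terminus (+1) and C-terminus (−1) cancel.
Net charge = (+4) + (−7) = −3.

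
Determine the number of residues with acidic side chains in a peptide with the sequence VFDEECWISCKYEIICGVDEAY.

6

Aspartate (D) and glutamate (E) have carboxylic-acid side chains and are the acidic amino acids.
Matching residues: D3, E4, E5, E13, D19, E20.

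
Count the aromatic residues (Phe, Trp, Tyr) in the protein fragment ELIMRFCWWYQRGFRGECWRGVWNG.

Matching residues: F6, W8, W9, Y10, F14, W19, W23.

7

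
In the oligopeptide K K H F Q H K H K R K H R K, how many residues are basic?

Lysine (K), arginine (R), and histidine (H) have basic, nitrogen-containing side chains.
Matching residues: K1, K2, H3, H6, K7, H8, K9, R10, K11, H12, R13, K14.

12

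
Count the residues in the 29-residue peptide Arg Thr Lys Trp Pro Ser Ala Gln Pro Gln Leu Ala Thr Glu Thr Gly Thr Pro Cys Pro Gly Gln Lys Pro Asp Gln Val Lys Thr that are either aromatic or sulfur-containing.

Aromatic: F, W, Y. Sulfur-containing: C, M.
Aromatic residues here: Trp4 (1).
Sulfur-containing residues here: Cys19 (1).
The two groups share no amino acid, so total = 1 + 1 = 2.

2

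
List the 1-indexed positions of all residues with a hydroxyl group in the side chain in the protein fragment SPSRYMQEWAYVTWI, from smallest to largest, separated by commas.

Serine (S), threonine (T), and tyrosine (Y) each carry a hydroxyl group on the side chain.
Matching residues: S1, S3, Y5, Y11, T13.

1, 3, 5, 11, 13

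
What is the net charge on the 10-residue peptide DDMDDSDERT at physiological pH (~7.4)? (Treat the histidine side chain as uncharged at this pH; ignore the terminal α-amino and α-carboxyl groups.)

-5

The side chains ionized at physiological pH are Lys/Arg (+1) and Asp/Glu (−1); with His treated as neutral, nothing else contributes.
Positive (K, R): R9 → +1.
Negative (D, E): D1, D2, D4, D5, D7, E8 → −6.
Net charge = (+1) + (−6) = −5.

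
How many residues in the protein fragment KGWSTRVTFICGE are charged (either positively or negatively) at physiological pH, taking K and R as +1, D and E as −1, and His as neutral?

Charged side chains at pH ~7.4: K, R (positive); D, E (negative).
Matching residues: K1, R6, E13.

3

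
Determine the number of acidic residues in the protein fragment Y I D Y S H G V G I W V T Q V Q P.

1

The acidic residues are Asp (D) and Glu (E), whose side chains end in a carboxylate group.
Matching residues: D3.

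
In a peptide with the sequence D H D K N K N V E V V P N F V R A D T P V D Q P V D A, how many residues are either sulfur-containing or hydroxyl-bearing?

Sulfur-containing: C, M. Hydroxyl-bearing: S, T, Y.
Sulfur-containing residues here: none (0).
Hydroxyl-bearing residues here: T19 (1).
The two groups share no amino acid, so total = 0 + 1 = 1.

1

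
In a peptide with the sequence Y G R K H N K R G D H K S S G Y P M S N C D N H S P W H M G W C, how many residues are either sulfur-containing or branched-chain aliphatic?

Sulfur-containing: C, M. Branched-chain aliphatic: I, L, V.
Sulfur-containing residues here: M18, C21, M29, C32 (4).
Branched-chain aliphatic residues here: none (0).
The two groups share no amino acid, so total = 4 + 0 = 4.

4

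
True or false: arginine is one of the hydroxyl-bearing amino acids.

Serine (S), threonine (T), and tyrosine (Y) each carry a hydroxyl group on the side chain.
Arginine is not in this group.

False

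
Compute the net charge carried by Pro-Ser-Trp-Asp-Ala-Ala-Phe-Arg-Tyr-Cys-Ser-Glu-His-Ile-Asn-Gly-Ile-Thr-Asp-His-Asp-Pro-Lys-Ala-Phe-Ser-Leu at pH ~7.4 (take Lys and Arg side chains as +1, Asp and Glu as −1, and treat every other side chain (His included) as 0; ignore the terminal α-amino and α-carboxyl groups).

-2

Positive (K, R): Arg8, Lys23 → +2.
Negative (D, E): Asp4, Glu12, Asp19, Asp21 → −4.
Net charge = (+2) + (−4) = −2.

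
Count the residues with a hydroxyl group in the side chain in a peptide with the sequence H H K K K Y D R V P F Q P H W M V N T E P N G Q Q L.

2

S, T, and Y are the three residues with a side-chain hydroxyl.
Matching residues: Y6, T19.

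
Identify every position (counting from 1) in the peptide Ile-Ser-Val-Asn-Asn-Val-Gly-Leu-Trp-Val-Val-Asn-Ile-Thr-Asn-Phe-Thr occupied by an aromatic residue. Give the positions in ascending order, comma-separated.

9, 16

The aromatic amino acids are Phe (F, benzyl), Trp (W, indole), and Tyr (Y, phenol).
Matching residues: Trp9, Phe16.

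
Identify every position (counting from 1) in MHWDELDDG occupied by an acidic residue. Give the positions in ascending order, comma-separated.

4, 5, 7, 8

The acidic residues are Asp (D) and Glu (E), whose side chains end in a carboxylate group.
Matching residues: D4, E5, D7, D8.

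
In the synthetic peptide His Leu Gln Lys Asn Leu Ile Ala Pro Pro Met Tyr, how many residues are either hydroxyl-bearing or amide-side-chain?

Hydroxyl-bearing: S, T, Y. Amide-side-chain: N, Q.
Hydroxyl-bearing residues here: Tyr12 (1).
Amide-side-chain residues here: Gln3, Asn5 (2).
The two groups share no amino acid, so total = 1 + 2 = 3.

3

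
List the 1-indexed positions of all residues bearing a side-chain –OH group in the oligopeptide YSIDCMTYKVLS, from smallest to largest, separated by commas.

S, T, and Y are the three residues with a side-chain hydroxyl.
Matching residues: Y1, S2, T7, Y8, S12.

1, 2, 7, 8, 12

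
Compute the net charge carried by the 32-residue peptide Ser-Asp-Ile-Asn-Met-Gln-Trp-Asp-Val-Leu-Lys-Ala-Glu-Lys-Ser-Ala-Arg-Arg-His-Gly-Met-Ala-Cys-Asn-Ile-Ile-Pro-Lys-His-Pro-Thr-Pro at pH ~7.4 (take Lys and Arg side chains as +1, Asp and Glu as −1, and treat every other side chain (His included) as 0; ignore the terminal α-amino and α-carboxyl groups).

Positive (K, R): Lys11, Lys14, Arg17, Arg18, Lys28 → +5.
Negative (D, E): Asp2, Asp8, Glu13 → −3.
Net charge = (+5) + (−3) = +2.

+2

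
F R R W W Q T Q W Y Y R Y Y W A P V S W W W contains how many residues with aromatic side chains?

12

F, W, and Y each carry an aromatic ring on the side chain.
Matching residues: F1, W4, W5, W9, Y10, Y11, Y13, Y14, W15, W20, W21, W22.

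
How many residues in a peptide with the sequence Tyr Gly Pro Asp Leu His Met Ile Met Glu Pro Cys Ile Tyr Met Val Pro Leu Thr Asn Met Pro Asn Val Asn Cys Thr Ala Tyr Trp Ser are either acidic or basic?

Acidic: D, E. Basic: H, K, R.
Acidic residues here: Asp4, Glu10 (2).
Basic residues here: His6 (1).
The two groups share no amino acid, so total = 2 + 1 = 3.

3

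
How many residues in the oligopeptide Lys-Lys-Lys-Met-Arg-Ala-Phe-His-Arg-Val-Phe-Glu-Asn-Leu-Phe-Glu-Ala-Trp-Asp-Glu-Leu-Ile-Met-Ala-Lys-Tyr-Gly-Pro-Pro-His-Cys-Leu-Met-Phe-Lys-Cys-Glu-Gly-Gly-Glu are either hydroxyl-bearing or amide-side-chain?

Hydroxyl-bearing: S, T, Y. Amide-side-chain: N, Q.
Hydroxyl-bearing residues here: Tyr26 (1).
Amide-side-chain residues here: Asn13 (1).
The two groups share no amino acid, so total = 1 + 1 = 2.

2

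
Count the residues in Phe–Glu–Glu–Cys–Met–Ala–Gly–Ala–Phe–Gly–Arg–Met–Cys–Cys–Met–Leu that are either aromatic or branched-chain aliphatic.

3

Aromatic: F, W, Y. Branched-chain aliphatic: I, L, V.
Aromatic residues here: Phe1, Phe9 (2).
Branched-chain aliphatic residues here: Leu16 (1).
The two groups share no amino acid, so total = 2 + 1 = 3.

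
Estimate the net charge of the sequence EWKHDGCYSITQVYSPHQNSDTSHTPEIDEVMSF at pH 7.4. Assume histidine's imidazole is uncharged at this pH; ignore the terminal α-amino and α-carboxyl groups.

-5

At pH ~7.4 the Lys and Arg side chains are protonated (+1), the Asp and Glu side chains are deprotonated (−1), and with His taken as neutral all other side chains carry no charge.
Positive (K, R): K3 → +1.
Negative (D, E): E1, D5, D21, E27, D29, E30 → −6.
Net charge = (+1) + (−6) = −5.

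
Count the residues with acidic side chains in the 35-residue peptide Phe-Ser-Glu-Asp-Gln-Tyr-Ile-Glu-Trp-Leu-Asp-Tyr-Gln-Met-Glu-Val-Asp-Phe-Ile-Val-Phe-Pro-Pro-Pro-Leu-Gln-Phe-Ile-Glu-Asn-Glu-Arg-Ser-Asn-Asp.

9

The acidic residues are Asp (D) and Glu (E), whose side chains end in a carboxylate group.
Matching residues: Glu3, Asp4, Glu8, Asp11, Glu15, Asp17, Glu29, Glu31, Asp35.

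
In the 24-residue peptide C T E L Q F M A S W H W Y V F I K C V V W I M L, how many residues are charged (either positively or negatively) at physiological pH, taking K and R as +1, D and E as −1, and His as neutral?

2

Charged side chains at pH ~7.4: K, R (positive); D, E (negative).
Matching residues: E3, K17.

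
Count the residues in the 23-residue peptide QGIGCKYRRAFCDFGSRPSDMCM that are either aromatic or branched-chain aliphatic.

Aromatic: F, W, Y. Branched-chain aliphatic: I, L, V.
Aromatic residues here: Y7, F11, F14 (3).
Branched-chain aliphatic residues here: I3 (1).
The two groups share no amino acid, so total = 3 + 1 = 4.

4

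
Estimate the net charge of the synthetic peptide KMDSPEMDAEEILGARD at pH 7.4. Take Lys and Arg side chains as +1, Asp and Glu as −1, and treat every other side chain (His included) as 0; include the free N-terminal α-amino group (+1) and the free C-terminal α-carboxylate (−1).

Positive (K, R): K1, R16 → +2.
Negative (D, E): D3, E6, D8, E10, E11, D17 → −6.
The N-terminus (+1) and C-terminus (−1) cancel.
Net charge = (+2) + (−6) = −4.

-4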